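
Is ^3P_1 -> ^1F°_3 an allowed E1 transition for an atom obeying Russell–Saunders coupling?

forbidden

Reading off the term symbols: S 1→0, L 1→3, J 1→3, parity even→odd.
ΔL = 0, ±1 (not L=0↔0): L: 1 → 3, ΔL = +2 — ✗.
ΔJ = 0, ±1 (not J=0↔0): J: 1 → 3, ΔJ = +2 — ✗.
Parity must change: even → odd — ✓.
ΔS = 0: S: 1 → 0 — ✗.
Rule(s) violated: ΔS, ΔL, ΔJ.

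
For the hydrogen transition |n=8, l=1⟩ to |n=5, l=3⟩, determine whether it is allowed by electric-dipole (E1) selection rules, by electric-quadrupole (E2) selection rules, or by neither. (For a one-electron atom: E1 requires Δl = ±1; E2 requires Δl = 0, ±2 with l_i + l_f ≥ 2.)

E2

Δl = 3 − 1 = +2; l_i + l_f = 4.
E1 (Δl = ±1): not satisfied.
E2 (Δl = 0,±2, l_i+l_f ≥ 2): satisfied.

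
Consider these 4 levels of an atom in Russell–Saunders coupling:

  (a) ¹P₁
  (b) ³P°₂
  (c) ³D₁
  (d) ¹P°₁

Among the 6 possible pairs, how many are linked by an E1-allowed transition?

2

(a)–(b): forbidden (ΔS).
(a)–(c): forbidden (parity, ΔS).
(a)–(d): allowed.
(b)–(c): allowed.
(b)–(d): forbidden (parity, ΔS).
(c)–(d): forbidden (ΔS).
Allowed pairs: 2 of 6.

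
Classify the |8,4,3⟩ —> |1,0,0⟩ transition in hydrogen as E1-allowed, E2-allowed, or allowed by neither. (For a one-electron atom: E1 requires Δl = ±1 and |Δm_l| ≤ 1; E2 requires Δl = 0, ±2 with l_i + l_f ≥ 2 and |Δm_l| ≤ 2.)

neither

Δl = 0 − 4 = -4; l_i + l_f = 4.
Δm_l = -3.
E1 (Δl = ±1, |Δm_l| ≤ 1): not satisfied.
E2 (Δl = 0,±2, l_i+l_f ≥ 2, |Δm_l| ≤ 2): not satisfied.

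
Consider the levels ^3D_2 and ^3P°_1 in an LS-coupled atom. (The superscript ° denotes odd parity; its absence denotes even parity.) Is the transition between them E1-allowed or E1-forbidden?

allowed

Reading off the term symbols: S 1→1, L 2→1, J 2→1, parity even→odd.
ΔL = 0, ±1 (not L=0↔0): L: 2 → 1, ΔL = -1 — ✓.
Parity must change: even → odd — ✓.
ΔJ = 0, ±1 (not J=0↔0): J: 2 → 1, ΔJ = -1 — ✓.
ΔS = 0: S: 1 → 1 — ✓.
All four E1 rules are satisfied.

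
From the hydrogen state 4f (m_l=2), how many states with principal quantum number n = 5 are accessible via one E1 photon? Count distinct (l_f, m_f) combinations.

E1 requires Δl = ±1, so l_f ∈ {2, 4}; with 0 ≤ l_f ≤ n_f−1 = 4, the allowed l_f values are {2, 4}.
For l_f = 2: m_f ∈ {m_i−1, m_i, m_i+1} ∩ [−2, 2] = {1, 2} → 2 states.
For l_f = 4: m_f ∈ {m_i−1, m_i, m_i+1} ∩ [−4, 4] = {1, 2, 3} → 3 states.
Total: 5.

5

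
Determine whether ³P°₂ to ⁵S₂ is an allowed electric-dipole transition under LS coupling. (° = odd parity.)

forbidden

ΔJ = 0, ±1 (not J=0↔0): J: 2 → 2, ΔJ = +0 — ok.
ΔS = 0: S: 1 → 2 — fails.
Parity must change: odd → even — ok.
ΔL = 0, ±1 (not L=0↔0): L: 1 → 0, ΔL = -1 — ok.
Rule(s) violated: ΔS.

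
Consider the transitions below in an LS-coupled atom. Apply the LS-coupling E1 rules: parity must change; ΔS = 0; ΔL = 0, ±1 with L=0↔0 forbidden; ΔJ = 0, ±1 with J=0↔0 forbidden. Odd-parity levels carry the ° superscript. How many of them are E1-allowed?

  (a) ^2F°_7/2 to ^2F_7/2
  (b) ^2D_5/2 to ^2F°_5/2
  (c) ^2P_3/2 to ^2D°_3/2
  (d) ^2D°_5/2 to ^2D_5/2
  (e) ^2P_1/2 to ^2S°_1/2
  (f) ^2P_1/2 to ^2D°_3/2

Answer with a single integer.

(a) allowed
(b) allowed
(c) allowed
(d) allowed
(e) allowed
(f) allowed
Total allowed: 6 of 6.

6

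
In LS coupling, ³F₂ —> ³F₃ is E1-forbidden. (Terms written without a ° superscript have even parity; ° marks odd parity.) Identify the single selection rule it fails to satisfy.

Reading off the term symbols: S 1→1, L 3→3, J 2→3, parity even→even.
Parity must change: even → even — ✗.
ΔS = 0: S: 1 → 1 — ✓.
ΔL = 0, ±1 (not L=0↔0): L: 3 → 3, ΔL = +0 — ✓.
ΔJ = 0, ±1 (not J=0↔0): J: 2 → 3, ΔJ = +1 — ✓.

parity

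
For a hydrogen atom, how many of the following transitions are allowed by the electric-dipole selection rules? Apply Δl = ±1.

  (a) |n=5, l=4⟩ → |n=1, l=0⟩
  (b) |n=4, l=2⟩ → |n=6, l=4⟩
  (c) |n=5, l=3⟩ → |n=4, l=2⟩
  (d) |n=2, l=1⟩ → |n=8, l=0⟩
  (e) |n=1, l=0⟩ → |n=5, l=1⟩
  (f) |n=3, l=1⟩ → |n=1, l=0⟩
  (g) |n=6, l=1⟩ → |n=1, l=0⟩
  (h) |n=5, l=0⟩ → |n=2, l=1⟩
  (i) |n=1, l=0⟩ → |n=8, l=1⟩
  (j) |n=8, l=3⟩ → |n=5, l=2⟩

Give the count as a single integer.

8

(a) forbidden — Δl = -4 (E1 requires Δl = ±1)
(b) forbidden — Δl = +2 (E1 requires Δl = ±1)
(c) allowed
(d) allowed
(e) allowed
(f) allowed
(g) allowed
(h) allowed
(i) allowed
(j) allowed
Total allowed: 8 of 10.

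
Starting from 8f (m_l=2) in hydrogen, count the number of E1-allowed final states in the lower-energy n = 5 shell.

E1 requires Δl = ±1, so l_f ∈ {2, 4}; with 0 ≤ l_f ≤ n_f−1 = 4, the allowed l_f values are {2, 4}.
For l_f = 2: m_f ∈ {m_i−1, m_i, m_i+1} ∩ [−2, 2] = {1, 2} → 2 states.
For l_f = 4: m_f ∈ {m_i−1, m_i, m_i+1} ∩ [−4, 4] = {1, 2, 3} → 3 states.
Total: 5.

5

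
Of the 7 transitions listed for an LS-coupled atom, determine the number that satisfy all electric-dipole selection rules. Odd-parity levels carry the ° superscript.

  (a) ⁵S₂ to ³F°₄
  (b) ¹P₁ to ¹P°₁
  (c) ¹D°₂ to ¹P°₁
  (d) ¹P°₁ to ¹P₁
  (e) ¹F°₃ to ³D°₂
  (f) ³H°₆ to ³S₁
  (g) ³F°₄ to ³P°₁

2

(a) forbidden (ΔS, ΔL, ΔJ fail)
(b) allowed
(c) forbidden (parity fails)
(d) allowed
(e) forbidden (parity, ΔS fail)
(f) forbidden (ΔL, ΔJ fail)
(g) forbidden (parity, ΔL, ΔJ fail)
Total allowed: 2 of 7.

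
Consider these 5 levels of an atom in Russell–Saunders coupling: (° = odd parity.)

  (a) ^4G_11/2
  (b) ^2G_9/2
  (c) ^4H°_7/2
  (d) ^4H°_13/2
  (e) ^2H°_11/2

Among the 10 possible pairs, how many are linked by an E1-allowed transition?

(a)–(b): forbidden (parity, ΔS).
(a)–(c): forbidden (ΔJ).
(a)–(d): allowed.
(a)–(e): forbidden (ΔS).
(b)–(c): forbidden (ΔS).
(b)–(d): forbidden (ΔS, ΔJ).
(b)–(e): allowed.
(c)–(d): forbidden (parity, ΔJ).
(c)–(e): forbidden (parity, ΔS, ΔJ).
(d)–(e): forbidden (parity, ΔS).
Allowed pairs: 2 of 10.

2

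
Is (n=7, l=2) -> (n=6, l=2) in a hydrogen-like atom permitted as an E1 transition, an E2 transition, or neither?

E2

Δl = 2 − 2 = +0; l_i + l_f = 4.
E1 (Δl = ±1): not satisfied.
E2 (Δl = 0,±2, l_i+l_f ≥ 2): satisfied.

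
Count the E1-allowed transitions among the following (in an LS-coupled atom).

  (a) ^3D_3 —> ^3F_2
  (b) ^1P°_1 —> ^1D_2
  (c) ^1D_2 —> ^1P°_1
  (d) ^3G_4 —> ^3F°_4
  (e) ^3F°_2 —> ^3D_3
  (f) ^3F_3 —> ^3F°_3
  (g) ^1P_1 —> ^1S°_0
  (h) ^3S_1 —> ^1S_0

(a) forbidden (parity fails)
(b) allowed
(c) allowed
(d) allowed
(e) allowed
(f) allowed
(g) allowed
(h) forbidden (parity, ΔS, ΔL fail)
Total allowed: 6 of 8.

6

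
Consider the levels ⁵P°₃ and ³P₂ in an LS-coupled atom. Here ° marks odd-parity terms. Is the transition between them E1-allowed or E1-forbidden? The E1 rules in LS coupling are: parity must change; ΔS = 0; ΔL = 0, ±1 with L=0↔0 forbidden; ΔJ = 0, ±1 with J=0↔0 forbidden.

forbidden

Parity must change: odd → even — ok.
ΔS = 0: S: 2 → 1 — fails.
ΔL = 0, ±1 (not L=0↔0): L: 1 → 1, ΔL = +0 — ok.
ΔJ = 0, ±1 (not J=0↔0): J: 3 → 2, ΔJ = -1 — ok.
Rule(s) violated: ΔS.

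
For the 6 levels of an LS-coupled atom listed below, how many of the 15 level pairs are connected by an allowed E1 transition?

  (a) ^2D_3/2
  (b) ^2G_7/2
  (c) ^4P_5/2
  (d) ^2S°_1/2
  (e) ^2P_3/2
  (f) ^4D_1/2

(a)–(b): forbidden (parity, ΔL, ΔJ).
(a)–(c): forbidden (parity, ΔS).
(a)–(d): forbidden (ΔL).
(a)–(e): forbidden (parity).
(a)–(f): forbidden (parity, ΔS).
(b)–(c): forbidden (parity, ΔS, ΔL).
(b)–(d): forbidden (ΔL, ΔJ).
(b)–(e): forbidden (parity, ΔL, ΔJ).
(b)–(f): forbidden (parity, ΔS, ΔL, ΔJ).
(c)–(d): forbidden (ΔS, ΔJ).
(c)–(e): forbidden (parity, ΔS).
(c)–(f): forbidden (parity, ΔJ).
(d)–(e): allowed.
(d)–(f): forbidden (ΔS, ΔL).
(e)–(f): forbidden (parity, ΔS).
Allowed pairs: 1 of 15.

1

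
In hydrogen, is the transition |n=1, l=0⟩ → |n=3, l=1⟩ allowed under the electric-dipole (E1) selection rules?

l: 0 → 1 (Δl = +1). Δl = ±1 ok.
All E1 selection rules are satisfied.

allowed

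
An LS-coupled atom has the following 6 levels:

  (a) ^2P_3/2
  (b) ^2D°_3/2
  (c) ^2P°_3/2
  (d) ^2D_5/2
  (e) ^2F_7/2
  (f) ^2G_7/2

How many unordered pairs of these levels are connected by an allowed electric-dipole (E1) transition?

(a)–(b): allowed.
(a)–(c): allowed.
(a)–(d): forbidden (parity).
(a)–(e): forbidden (parity, ΔL, ΔJ).
(a)–(f): forbidden (parity, ΔL, ΔJ).
(b)–(c): forbidden (parity).
(b)–(d): allowed.
(b)–(e): forbidden (ΔJ).
(b)–(f): forbidden (ΔL, ΔJ).
(c)–(d): allowed.
(c)–(e): forbidden (ΔL, ΔJ).
(c)–(f): forbidden (ΔL, ΔJ).
(d)–(e): forbidden (parity).
(d)–(f): forbidden (parity, ΔL).
(e)–(f): forbidden (parity).
Allowed pairs: 4 of 15.

4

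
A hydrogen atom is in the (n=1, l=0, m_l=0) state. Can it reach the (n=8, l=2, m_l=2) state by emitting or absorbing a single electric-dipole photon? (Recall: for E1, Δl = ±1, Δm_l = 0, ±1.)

l: 0 → 2 (Δl = +2). Δl = ±1 violated.
m_l: 0 → 2 (Δm_l = +2). |Δm_l| ≤ 1 violated.
The transition is electric-dipole forbidden.

forbidden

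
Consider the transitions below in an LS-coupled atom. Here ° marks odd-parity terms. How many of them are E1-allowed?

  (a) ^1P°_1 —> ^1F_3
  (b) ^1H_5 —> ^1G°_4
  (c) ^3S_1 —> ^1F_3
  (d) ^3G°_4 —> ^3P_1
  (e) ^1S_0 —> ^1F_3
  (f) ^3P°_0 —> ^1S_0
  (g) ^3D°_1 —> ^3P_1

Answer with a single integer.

(a) forbidden (ΔL, ΔJ fail)
(b) allowed
(c) forbidden (parity, ΔS, ΔL, ΔJ fail)
(d) forbidden (ΔL, ΔJ fail)
(e) forbidden (parity, ΔL, ΔJ fail)
(f) forbidden (ΔS, ΔJ fail)
(g) allowed
Total allowed: 2 of 7.

2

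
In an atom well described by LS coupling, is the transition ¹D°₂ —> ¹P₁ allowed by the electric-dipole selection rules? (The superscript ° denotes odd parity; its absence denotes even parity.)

Initial level: S=0, L=2, J=2, parity odd. Final level: S=0, L=1, J=1, parity even.
Parity must change: odd → even — satisfied.
ΔS = 0: S: 0 → 0 — satisfied.
ΔL = 0, ±1 (not L=0↔0): L: 2 → 1, ΔL = -1 — satisfied.
ΔJ = 0, ±1 (not J=0↔0): J: 2 → 1, ΔJ = -1 — satisfied.
All four E1 rules are satisfied.

allowed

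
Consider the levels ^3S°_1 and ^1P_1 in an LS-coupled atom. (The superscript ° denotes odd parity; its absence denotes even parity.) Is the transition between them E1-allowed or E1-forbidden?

Initial level: S=1, L=0, J=1, parity odd. Final level: S=0, L=1, J=1, parity even.
Parity must change: odd → even — ✓.
ΔS = 0: S: 1 → 0 — ✗.
ΔL = 0, ±1 (not L=0↔0): L: 0 → 1, ΔL = +1 — ✓.
ΔJ = 0, ±1 (not J=0↔0): J: 1 → 1, ΔJ = +0 — ✓.
Rule(s) violated: ΔS.

forbidden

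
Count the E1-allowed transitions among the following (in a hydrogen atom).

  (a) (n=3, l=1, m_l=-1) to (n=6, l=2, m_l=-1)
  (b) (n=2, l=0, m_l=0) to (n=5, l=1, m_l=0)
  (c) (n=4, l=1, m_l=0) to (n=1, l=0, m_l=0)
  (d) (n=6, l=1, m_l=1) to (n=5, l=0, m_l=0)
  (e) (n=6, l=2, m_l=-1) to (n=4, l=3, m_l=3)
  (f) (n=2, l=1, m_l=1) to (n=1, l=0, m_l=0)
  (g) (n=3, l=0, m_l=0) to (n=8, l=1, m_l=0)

(a) allowed
(b) allowed
(c) allowed
(d) allowed
(e) forbidden — Δm_l = +4 (E1 requires Δm_l = 0, ±1)
(f) allowed
(g) allowed
Total allowed: 6 of 7.

6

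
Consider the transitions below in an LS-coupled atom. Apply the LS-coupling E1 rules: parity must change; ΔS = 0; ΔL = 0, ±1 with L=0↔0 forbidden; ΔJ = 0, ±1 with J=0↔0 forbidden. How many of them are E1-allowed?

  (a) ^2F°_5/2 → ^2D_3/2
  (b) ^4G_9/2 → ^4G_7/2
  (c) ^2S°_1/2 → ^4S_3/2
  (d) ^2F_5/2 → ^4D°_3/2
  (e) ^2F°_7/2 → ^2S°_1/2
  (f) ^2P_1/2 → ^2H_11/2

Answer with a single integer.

(a) allowed
(b) forbidden (parity fails)
(c) forbidden (ΔS, ΔL fail)
(d) forbidden (ΔS fails)
(e) forbidden (parity, ΔL, ΔJ fail)
(f) forbidden (parity, ΔL, ΔJ fail)
Total allowed: 1 of 6.

1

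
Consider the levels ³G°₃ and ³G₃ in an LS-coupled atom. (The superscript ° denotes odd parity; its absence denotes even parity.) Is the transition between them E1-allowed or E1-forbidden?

allowed

Parity must change: odd → even — ok.
ΔS = 0: S: 1 → 1 — ok.
ΔL = 0, ±1 (not L=0↔0): L: 4 → 4, ΔL = +0 — ok.
ΔJ = 0, ±1 (not J=0↔0): J: 3 → 3, ΔJ = +0 — ok.
All four E1 rules are satisfied.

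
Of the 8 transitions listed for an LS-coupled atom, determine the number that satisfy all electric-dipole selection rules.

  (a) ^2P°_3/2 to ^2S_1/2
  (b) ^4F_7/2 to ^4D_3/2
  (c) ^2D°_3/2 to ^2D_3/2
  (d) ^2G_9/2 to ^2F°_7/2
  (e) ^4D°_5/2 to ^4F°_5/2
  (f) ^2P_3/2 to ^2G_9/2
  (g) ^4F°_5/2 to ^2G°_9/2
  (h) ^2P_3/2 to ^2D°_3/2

(a) allowed
(b) forbidden (parity, ΔJ fail)
(c) allowed
(d) allowed
(e) forbidden (parity fails)
(f) forbidden (parity, ΔL, ΔJ fail)
(g) forbidden (parity, ΔS, ΔJ fail)
(h) allowed
Total allowed: 4 of 8.

4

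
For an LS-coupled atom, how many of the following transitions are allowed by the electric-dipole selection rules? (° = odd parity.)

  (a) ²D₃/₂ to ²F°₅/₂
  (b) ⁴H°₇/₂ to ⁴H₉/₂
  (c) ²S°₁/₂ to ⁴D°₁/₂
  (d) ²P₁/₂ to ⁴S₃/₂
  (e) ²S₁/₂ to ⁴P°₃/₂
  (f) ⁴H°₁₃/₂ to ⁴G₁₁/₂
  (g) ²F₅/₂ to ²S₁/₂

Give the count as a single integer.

3

(a) allowed
(b) allowed
(c) forbidden (parity, ΔS, ΔL fail)
(d) forbidden (parity, ΔS fail)
(e) forbidden (ΔS fails)
(f) allowed
(g) forbidden (parity, ΔL, ΔJ fail)
Total allowed: 3 of 7.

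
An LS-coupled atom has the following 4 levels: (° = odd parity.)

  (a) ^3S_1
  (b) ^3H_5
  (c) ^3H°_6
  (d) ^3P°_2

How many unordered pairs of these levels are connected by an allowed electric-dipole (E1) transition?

(a)–(b): forbidden (parity, ΔL, ΔJ).
(a)–(c): forbidden (ΔL, ΔJ).
(a)–(d): allowed.
(b)–(c): allowed.
(b)–(d): forbidden (ΔL, ΔJ).
(c)–(d): forbidden (parity, ΔL, ΔJ).
Allowed pairs: 2 of 6.

2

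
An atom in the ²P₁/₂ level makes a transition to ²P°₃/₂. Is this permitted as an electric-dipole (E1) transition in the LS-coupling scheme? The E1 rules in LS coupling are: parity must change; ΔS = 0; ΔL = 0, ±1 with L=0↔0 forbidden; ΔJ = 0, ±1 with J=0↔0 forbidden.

allowed

Parity must change: even → odd — ✓.
ΔS = 0: S: 1/2 → 1/2 — ✓.
ΔL = 0, ±1 (not L=0↔0): L: 1 → 1, ΔL = +0 — ✓.
ΔJ = 0, ±1 (not J=0↔0): J: 1/2 → 3/2, ΔJ = +1 — ✓.
All four E1 rules are satisfied.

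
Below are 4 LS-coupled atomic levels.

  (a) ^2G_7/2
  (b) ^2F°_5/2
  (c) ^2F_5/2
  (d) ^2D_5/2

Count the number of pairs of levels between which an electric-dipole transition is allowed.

(a)–(b): allowed.
(a)–(c): forbidden (parity).
(a)–(d): forbidden (parity, ΔL).
(b)–(c): allowed.
(b)–(d): allowed.
(c)–(d): forbidden (parity).
Allowed pairs: 3 of 6.

3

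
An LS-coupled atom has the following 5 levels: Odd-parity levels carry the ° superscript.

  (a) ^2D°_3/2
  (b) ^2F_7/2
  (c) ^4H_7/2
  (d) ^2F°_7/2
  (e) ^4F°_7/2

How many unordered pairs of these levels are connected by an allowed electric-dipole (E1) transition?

1

(a)–(b): forbidden (ΔJ).
(a)–(c): forbidden (ΔS, ΔL, ΔJ).
(a)–(d): forbidden (parity, ΔJ).
(a)–(e): forbidden (parity, ΔS, ΔJ).
(b)–(c): forbidden (parity, ΔS, ΔL).
(b)–(d): allowed.
(b)–(e): forbidden (ΔS).
(c)–(d): forbidden (ΔS, ΔL).
(c)–(e): forbidden (ΔL).
(d)–(e): forbidden (parity, ΔS).
Allowed pairs: 1 of 10.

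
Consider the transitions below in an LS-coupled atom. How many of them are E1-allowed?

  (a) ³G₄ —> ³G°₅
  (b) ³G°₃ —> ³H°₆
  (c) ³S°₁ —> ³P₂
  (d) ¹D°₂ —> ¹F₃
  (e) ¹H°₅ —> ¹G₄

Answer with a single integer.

4

(a) allowed
(b) forbidden (parity, ΔJ fail)
(c) allowed
(d) allowed
(e) allowed
Total allowed: 4 of 5.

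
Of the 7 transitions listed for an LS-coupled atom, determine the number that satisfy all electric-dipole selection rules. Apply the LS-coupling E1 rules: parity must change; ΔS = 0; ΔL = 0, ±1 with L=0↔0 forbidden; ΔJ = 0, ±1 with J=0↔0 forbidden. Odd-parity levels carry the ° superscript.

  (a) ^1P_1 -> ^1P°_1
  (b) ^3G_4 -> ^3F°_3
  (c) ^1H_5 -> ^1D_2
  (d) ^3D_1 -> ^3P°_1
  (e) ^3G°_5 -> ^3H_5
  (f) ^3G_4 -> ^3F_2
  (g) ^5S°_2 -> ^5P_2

5

(a) allowed
(b) allowed
(c) forbidden (parity, ΔL, ΔJ fail)
(d) allowed
(e) allowed
(f) forbidden (parity, ΔJ fail)
(g) allowed
Total allowed: 5 of 7.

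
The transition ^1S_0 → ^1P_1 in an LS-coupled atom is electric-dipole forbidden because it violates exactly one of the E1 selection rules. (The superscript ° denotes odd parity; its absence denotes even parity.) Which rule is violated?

ΔL = 0, ±1 (not L=0↔0): L: 0 → 1, ΔL = +1 — satisfied.
ΔJ = 0, ±1 (not J=0↔0): J: 0 → 1, ΔJ = +1 — satisfied.
ΔS = 0: S: 0 → 0 — satisfied.
Parity must change: even → even — violated.

parity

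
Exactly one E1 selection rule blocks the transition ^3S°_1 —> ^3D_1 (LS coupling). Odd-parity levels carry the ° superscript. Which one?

Parity must change: odd → even — satisfied.
ΔS = 0: S: 1 → 1 — satisfied.
ΔL = 0, ±1 (not L=0↔0): L: 0 → 2, ΔL = +2 — violated.
ΔJ = 0, ±1 (not J=0↔0): J: 1 → 1, ΔJ = +0 — satisfied.

the ΔL = 0, ±1 rule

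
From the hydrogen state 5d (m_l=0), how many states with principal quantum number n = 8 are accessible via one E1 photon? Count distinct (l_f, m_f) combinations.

6

E1 requires Δl = ±1, so l_f ∈ {1, 3}; with 0 ≤ l_f ≤ n_f−1 = 7, the allowed l_f values are {1, 3}.
For l_f = 1: m_f ∈ {m_i−1, m_i, m_i+1} ∩ [−1, 1] = {-1, 0, 1} → 3 states.
For l_f = 3: m_f ∈ {m_i−1, m_i, m_i+1} ∩ [−3, 3] = {-1, 0, 1} → 3 states.
Total: 6.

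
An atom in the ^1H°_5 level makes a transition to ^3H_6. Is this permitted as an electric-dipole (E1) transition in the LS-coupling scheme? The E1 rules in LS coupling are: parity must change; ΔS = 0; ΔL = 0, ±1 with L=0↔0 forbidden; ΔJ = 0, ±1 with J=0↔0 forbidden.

Initial level: S=0, L=5, J=5, parity odd. Final level: S=1, L=5, J=6, parity even.
Parity must change: odd → even — ✓.
ΔS = 0: S: 0 → 1 — ✗.
ΔL = 0, ±1 (not L=0↔0): L: 5 → 5, ΔL = +0 — ✓.
ΔJ = 0, ±1 (not J=0↔0): J: 5 → 6, ΔJ = +1 — ✓.
Rule(s) violated: ΔS.

forbidden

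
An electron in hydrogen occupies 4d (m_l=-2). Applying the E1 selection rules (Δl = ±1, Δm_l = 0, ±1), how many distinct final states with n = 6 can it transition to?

4

E1 requires Δl = ±1, so l_f ∈ {1, 3}; with 0 ≤ l_f ≤ n_f−1 = 5, the allowed l_f values are {1, 3}.
For l_f = 1: m_f ∈ {m_i−1, m_i, m_i+1} ∩ [−1, 1] = {-1} → 1 state.
For l_f = 3: m_f ∈ {m_i−1, m_i, m_i+1} ∩ [−3, 3] = {-3, -2, -1} → 3 states.
Total: 4.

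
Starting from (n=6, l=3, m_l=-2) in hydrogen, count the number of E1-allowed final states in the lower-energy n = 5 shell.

E1 requires Δl = ±1, so l_f ∈ {2, 4}; with 0 ≤ l_f ≤ n_f−1 = 4, the allowed l_f values are {2, 4}.
For l_f = 2: m_f ∈ {m_i−1, m_i, m_i+1} ∩ [−2, 2] = {-2, -1} → 2 states.
For l_f = 4: m_f ∈ {m_i−1, m_i, m_i+1} ∩ [−4, 4] = {-3, -2, -1} → 3 states.
Total: 5.

5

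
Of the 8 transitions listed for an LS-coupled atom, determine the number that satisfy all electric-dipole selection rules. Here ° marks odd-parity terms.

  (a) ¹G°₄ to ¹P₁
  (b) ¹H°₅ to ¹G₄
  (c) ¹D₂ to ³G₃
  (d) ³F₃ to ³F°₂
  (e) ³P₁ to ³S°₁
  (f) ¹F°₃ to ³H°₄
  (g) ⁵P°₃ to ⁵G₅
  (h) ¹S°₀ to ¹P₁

(a) forbidden (ΔL, ΔJ fail)
(b) allowed
(c) forbidden (parity, ΔS, ΔL fail)
(d) allowed
(e) allowed
(f) forbidden (parity, ΔS, ΔL fail)
(g) forbidden (ΔL, ΔJ fail)
(h) allowed
Total allowed: 4 of 8.

4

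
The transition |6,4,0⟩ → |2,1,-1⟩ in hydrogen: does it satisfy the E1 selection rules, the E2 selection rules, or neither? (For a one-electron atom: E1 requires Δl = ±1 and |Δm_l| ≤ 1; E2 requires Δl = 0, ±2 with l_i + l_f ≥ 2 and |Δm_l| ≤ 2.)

Δl = 1 − 4 = -3; l_i + l_f = 5.
Δm_l = -1.
E1 (Δl = ±1, |Δm_l| ≤ 1): not satisfied.
E2 (Δl = 0,±2, l_i+l_f ≥ 2, |Δm_l| ≤ 2): not satisfied.

neither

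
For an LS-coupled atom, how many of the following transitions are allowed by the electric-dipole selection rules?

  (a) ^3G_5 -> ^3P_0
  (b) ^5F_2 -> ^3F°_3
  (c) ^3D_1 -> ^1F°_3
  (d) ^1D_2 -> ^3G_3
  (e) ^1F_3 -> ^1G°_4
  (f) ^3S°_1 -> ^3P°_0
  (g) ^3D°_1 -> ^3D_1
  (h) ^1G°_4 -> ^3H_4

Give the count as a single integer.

(a) forbidden (parity, ΔL, ΔJ fail)
(b) forbidden (ΔS fails)
(c) forbidden (ΔS, ΔJ fail)
(d) forbidden (parity, ΔS, ΔL fail)
(e) allowed
(f) forbidden (parity fails)
(g) allowed
(h) forbidden (ΔS fails)
Total allowed: 2 of 8.

2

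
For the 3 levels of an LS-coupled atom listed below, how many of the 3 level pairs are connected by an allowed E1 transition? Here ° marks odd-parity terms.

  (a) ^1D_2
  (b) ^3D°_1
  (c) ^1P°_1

(a)–(b): forbidden (ΔS).
(a)–(c): allowed.
(b)–(c): forbidden (parity, ΔS).
Allowed pairs: 1 of 3.

1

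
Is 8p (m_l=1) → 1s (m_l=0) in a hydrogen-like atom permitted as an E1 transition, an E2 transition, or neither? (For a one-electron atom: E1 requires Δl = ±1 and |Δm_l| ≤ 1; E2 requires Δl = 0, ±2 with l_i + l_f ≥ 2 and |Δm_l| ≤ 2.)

E1

Δl = 0 − 1 = -1; l_i + l_f = 1.
Δm_l = -1.
E1 (Δl = ±1, |Δm_l| ≤ 1): satisfied.
E2 (Δl = 0,±2, l_i+l_f ≥ 2, |Δm_l| ≤ 2): not satisfied.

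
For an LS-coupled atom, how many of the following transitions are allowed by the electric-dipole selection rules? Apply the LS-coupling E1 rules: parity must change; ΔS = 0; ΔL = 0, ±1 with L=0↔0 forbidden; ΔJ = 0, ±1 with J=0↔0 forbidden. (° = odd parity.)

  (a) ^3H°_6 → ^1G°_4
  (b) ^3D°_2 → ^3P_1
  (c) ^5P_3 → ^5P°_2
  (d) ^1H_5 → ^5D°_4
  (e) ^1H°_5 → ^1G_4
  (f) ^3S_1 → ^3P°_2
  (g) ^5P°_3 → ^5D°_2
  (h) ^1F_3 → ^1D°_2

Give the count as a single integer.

5

(a) forbidden (parity, ΔS, ΔJ fail)
(b) allowed
(c) allowed
(d) forbidden (ΔS, ΔL fail)
(e) allowed
(f) allowed
(g) forbidden (parity fails)
(h) allowed
Total allowed: 5 of 8.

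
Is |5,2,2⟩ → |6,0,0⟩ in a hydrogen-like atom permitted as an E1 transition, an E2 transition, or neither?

E2

Δl = 0 − 2 = -2; l_i + l_f = 2.
Δm_l = -2.
E1 (Δl = ±1, |Δm_l| ≤ 1): not satisfied.
E2 (Δl = 0,±2, l_i+l_f ≥ 2, |Δm_l| ≤ 2): satisfied.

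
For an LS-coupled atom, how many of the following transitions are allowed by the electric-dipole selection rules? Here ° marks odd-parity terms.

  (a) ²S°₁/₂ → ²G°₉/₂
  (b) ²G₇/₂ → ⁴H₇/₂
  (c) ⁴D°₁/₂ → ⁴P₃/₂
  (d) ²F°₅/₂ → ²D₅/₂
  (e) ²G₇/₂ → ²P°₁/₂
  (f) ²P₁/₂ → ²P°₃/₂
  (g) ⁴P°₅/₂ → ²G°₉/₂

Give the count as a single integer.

3

(a) forbidden (parity, ΔL, ΔJ fail)
(b) forbidden (parity, ΔS fail)
(c) allowed
(d) allowed
(e) forbidden (ΔL, ΔJ fail)
(f) allowed
(g) forbidden (parity, ΔS, ΔL, ΔJ fail)
Total allowed: 3 of 7.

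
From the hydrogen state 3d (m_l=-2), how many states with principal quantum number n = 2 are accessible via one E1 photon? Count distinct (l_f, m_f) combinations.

1

E1 requires Δl = ±1, so l_f ∈ {1, 3}; with 0 ≤ l_f ≤ n_f−1 = 1, the allowed l_f values are {1}.
For l_f = 1: m_f ∈ {m_i−1, m_i, m_i+1} ∩ [−1, 1] = {-1} → 1 state.
Total: 1.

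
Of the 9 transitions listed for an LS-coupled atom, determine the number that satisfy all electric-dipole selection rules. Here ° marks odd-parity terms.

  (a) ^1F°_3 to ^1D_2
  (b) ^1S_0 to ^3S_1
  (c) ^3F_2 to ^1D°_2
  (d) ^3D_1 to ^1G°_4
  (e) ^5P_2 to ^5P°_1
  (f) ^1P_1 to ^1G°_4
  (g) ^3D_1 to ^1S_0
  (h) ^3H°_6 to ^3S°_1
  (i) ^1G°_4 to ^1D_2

2

(a) allowed
(b) forbidden (parity, ΔS, ΔL fail)
(c) forbidden (ΔS fails)
(d) forbidden (ΔS, ΔL, ΔJ fail)
(e) allowed
(f) forbidden (ΔL, ΔJ fail)
(g) forbidden (parity, ΔS, ΔL fail)
(h) forbidden (parity, ΔL, ΔJ fail)
(i) forbidden (ΔL, ΔJ fail)
Total allowed: 2 of 9.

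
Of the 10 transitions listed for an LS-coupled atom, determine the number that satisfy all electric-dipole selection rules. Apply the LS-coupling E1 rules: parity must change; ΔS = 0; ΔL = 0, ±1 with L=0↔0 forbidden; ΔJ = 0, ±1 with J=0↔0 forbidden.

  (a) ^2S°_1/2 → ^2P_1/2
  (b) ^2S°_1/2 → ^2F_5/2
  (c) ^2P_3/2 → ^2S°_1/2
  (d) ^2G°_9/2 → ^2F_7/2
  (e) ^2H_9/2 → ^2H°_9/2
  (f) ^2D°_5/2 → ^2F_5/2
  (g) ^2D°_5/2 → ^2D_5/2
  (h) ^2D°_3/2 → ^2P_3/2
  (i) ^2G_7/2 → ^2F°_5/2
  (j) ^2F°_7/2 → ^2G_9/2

9

(a) allowed
(b) forbidden (ΔL, ΔJ fail)
(c) allowed
(d) allowed
(e) allowed
(f) allowed
(g) allowed
(h) allowed
(i) allowed
(j) allowed
Total allowed: 9 of 10.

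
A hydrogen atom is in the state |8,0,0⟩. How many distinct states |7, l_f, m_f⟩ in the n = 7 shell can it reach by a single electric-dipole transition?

E1 requires Δl = ±1, so l_f ∈ {-1, 1}; with 0 ≤ l_f ≤ n_f−1 = 6, the allowed l_f values are {1}.
For l_f = 1: m_f ∈ {m_i−1, m_i, m_i+1} ∩ [−1, 1] = {-1, 0, 1} → 3 states.
Total: 3.

3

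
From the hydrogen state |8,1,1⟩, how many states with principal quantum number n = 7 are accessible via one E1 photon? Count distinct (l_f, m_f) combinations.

4

E1 requires Δl = ±1, so l_f ∈ {0, 2}; with 0 ≤ l_f ≤ n_f−1 = 6, the allowed l_f values are {0, 2}.
For l_f = 0: m_f ∈ {m_i−1, m_i, m_i+1} ∩ [−0, 0] = {0} → 1 state.
For l_f = 2: m_f ∈ {m_i−1, m_i, m_i+1} ∩ [−2, 2] = {0, 1, 2} → 3 states.
Total: 4.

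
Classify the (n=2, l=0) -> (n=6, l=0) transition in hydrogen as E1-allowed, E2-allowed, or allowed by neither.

Δl = 0 − 0 = +0; l_i + l_f = 0.
E1 (Δl = ±1): not satisfied.
E2 (Δl = 0,±2, l_i+l_f ≥ 2): not satisfied.

neither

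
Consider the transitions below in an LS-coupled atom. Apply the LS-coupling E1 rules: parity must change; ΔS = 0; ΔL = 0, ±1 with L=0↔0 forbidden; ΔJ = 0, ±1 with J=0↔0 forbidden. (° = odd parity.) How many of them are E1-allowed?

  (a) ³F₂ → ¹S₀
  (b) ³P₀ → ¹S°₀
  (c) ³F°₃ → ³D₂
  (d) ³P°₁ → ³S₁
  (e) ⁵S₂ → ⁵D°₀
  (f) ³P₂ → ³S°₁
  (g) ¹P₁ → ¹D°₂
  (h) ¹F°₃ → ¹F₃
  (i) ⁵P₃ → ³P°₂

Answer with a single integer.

5

(a) forbidden (parity, ΔS, ΔL, ΔJ fail)
(b) forbidden (ΔS, ΔJ fail)
(c) allowed
(d) allowed
(e) forbidden (ΔL, ΔJ fail)
(f) allowed
(g) allowed
(h) allowed
(i) forbidden (ΔS fails)
Total allowed: 5 of 9.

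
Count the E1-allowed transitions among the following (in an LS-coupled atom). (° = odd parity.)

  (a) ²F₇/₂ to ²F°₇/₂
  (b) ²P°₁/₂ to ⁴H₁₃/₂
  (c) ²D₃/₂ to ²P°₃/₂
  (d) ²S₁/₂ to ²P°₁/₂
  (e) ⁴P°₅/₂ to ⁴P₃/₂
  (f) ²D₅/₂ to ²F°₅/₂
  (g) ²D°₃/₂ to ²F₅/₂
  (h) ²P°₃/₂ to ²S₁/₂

(a) allowed
(b) forbidden (ΔS, ΔL, ΔJ fail)
(c) allowed
(d) allowed
(e) allowed
(f) allowed
(g) allowed
(h) allowed
Total allowed: 7 of 8.

7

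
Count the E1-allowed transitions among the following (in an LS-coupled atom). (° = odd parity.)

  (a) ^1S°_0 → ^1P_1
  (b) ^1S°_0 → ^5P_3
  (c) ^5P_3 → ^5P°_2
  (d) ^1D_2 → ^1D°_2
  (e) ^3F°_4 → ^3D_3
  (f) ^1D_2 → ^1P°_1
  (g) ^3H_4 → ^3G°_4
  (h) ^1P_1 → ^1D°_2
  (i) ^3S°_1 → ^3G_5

(a) allowed
(b) forbidden (ΔS, ΔJ fail)
(c) allowed
(d) allowed
(e) allowed
(f) allowed
(g) allowed
(h) allowed
(i) forbidden (ΔL, ΔJ fail)
Total allowed: 7 of 9.

7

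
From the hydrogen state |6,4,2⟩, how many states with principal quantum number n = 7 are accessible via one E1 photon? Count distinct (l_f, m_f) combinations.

6

E1 requires Δl = ±1, so l_f ∈ {3, 5}; with 0 ≤ l_f ≤ n_f−1 = 6, the allowed l_f values are {3, 5}.
For l_f = 3: m_f ∈ {m_i−1, m_i, m_i+1} ∩ [−3, 3] = {1, 2, 3} → 3 states.
For l_f = 5: m_f ∈ {m_i−1, m_i, m_i+1} ∩ [−5, 5] = {1, 2, 3} → 3 states.
Total: 6.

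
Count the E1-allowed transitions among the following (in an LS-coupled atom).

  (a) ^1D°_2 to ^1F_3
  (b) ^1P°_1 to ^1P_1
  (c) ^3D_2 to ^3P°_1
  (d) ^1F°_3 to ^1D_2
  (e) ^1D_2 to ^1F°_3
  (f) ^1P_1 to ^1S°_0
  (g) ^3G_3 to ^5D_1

6

(a) allowed
(b) allowed
(c) allowed
(d) allowed
(e) allowed
(f) allowed
(g) forbidden (parity, ΔS, ΔL, ΔJ fail)
Total allowed: 6 of 7.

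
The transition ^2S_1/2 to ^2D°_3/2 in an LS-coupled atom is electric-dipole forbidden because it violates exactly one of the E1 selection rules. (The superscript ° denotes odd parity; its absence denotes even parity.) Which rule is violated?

Initial level: S=1/2, L=0, J=1/2, parity even. Final level: S=1/2, L=2, J=3/2, parity odd.
ΔS = 0: S: 1/2 → 1/2 — ✓.
Parity must change: even → odd — ✓.
ΔJ = 0, ±1 (not J=0↔0): J: 1/2 → 3/2, ΔJ = +1 — ✓.
ΔL = 0, ±1 (not L=0↔0): L: 0 → 2, ΔL = +2 — ✗.

the ΔL = 0, ±1 rule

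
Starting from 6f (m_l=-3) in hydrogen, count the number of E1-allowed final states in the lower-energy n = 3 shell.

1

E1 requires Δl = ±1, so l_f ∈ {2, 4}; with 0 ≤ l_f ≤ n_f−1 = 2, the allowed l_f values are {2}.
For l_f = 2: m_f ∈ {m_i−1, m_i, m_i+1} ∩ [−2, 2] = {-2} → 1 state.
Total: 1.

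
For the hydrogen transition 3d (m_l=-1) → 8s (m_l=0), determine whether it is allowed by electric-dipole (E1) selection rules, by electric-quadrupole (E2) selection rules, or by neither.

Δl = 0 − 2 = -2; l_i + l_f = 2.
Δm_l = +1.
E1 (Δl = ±1, |Δm_l| ≤ 1): not satisfied.
E2 (Δl = 0,±2, l_i+l_f ≥ 2, |Δm_l| ≤ 2): satisfied.

E2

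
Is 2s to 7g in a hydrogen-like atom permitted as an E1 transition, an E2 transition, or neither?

neither

Δl = 4 − 0 = +4; l_i + l_f = 4.
E1 (Δl = ±1): not satisfied.
E2 (Δl = 0,±2, l_i+l_f ≥ 2): not satisfied.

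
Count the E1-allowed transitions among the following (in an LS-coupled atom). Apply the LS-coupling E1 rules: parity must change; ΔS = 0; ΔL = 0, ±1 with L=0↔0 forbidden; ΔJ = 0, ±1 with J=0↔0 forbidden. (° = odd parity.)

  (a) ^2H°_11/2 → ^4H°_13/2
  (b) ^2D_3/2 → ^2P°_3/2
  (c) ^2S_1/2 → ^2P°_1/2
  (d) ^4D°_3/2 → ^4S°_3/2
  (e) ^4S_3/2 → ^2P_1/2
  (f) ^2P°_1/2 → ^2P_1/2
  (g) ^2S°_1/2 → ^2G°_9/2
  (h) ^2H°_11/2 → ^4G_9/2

(a) forbidden (parity, ΔS fail)
(b) allowed
(c) allowed
(d) forbidden (parity, ΔL fail)
(e) forbidden (parity, ΔS fail)
(f) allowed
(g) forbidden (parity, ΔL, ΔJ fail)
(h) forbidden (ΔS fails)
Total allowed: 3 of 8.

3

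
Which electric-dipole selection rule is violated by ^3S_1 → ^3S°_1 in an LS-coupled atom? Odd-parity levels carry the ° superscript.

the L=0 ↔ L=0 exclusion

Initial level: S=1, L=0, J=1, parity even. Final level: S=1, L=0, J=1, parity odd.
Parity must change: even → odd — ✓.
ΔS = 0: S: 1 → 1 — ✓.
ΔL = 0, ±1 (not L=0↔0): L: 0 → 0, ΔL = +0 — ✗.
ΔJ = 0, ±1 (not J=0↔0): J: 1 → 1, ΔJ = +0 — ✓.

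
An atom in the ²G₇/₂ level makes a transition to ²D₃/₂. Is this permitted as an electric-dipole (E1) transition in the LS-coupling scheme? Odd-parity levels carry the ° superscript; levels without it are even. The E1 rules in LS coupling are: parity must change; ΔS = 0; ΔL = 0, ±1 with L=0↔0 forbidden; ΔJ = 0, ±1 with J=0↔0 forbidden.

forbidden

Initial level: S=1/2, L=4, J=7/2, parity even. Final level: S=1/2, L=2, J=3/2, parity even.
ΔS = 0: S: 1/2 → 1/2 — ok.
ΔL = 0, ±1 (not L=0↔0): L: 4 → 2, ΔL = -2 — fails.
ΔJ = 0, ±1 (not J=0↔0): J: 7/2 → 3/2, ΔJ = -2 — fails.
Parity must change: even → even — fails.
Rule(s) violated: parity, ΔL, ΔJ.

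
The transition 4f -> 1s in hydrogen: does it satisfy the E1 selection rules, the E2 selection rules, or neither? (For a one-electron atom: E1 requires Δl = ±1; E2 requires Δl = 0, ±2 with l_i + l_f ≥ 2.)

neither

Δl = 0 − 3 = -3; l_i + l_f = 3.
E1 (Δl = ±1): not satisfied.
E2 (Δl = 0,±2, l_i+l_f ≥ 2): not satisfied.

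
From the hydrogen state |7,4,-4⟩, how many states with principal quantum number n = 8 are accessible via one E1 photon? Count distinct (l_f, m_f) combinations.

E1 requires Δl = ±1, so l_f ∈ {3, 5}; with 0 ≤ l_f ≤ n_f−1 = 7, the allowed l_f values are {3, 5}.
For l_f = 3: m_f ∈ {m_i−1, m_i, m_i+1} ∩ [−3, 3] = {-3} → 1 state.
For l_f = 5: m_f ∈ {m_i−1, m_i, m_i+1} ∩ [−5, 5] = {-5, -4, -3} → 3 states.
Total: 4.

4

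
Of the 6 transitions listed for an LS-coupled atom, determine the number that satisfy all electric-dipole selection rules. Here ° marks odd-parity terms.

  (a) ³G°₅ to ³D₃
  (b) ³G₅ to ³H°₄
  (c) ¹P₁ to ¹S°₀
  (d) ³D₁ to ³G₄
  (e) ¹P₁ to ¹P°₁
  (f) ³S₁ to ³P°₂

4

(a) forbidden (ΔL, ΔJ fail)
(b) allowed
(c) allowed
(d) forbidden (parity, ΔL, ΔJ fail)
(e) allowed
(f) allowed
Total allowed: 4 of 6.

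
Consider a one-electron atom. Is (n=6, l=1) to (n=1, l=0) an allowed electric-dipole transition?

Initial l = 1, final l = 0, so Δl = -1. E1 requires Δl = ±1: ✓.
All E1 selection rules are satisfied.

allowed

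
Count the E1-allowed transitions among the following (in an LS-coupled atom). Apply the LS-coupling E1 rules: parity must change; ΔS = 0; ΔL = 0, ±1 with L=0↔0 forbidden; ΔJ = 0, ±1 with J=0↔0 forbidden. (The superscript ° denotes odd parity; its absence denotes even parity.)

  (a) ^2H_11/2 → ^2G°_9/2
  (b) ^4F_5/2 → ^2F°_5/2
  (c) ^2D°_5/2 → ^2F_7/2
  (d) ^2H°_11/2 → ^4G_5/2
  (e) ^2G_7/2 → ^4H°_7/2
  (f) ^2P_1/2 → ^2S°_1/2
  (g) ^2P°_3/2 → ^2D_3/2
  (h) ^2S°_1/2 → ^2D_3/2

(a) allowed
(b) forbidden (ΔS fails)
(c) allowed
(d) forbidden (ΔS, ΔJ fail)
(e) forbidden (ΔS fails)
(f) allowed
(g) allowed
(h) forbidden (ΔL fails)
Total allowed: 4 of 8.

4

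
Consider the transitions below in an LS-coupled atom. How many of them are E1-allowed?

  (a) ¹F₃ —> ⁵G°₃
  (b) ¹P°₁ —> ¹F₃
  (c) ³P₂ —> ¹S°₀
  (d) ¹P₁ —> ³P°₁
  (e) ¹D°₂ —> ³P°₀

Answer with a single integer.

(a) forbidden (ΔS fails)
(b) forbidden (ΔL, ΔJ fail)
(c) forbidden (ΔS, ΔJ fail)
(d) forbidden (ΔS fails)
(e) forbidden (parity, ΔS, ΔJ fail)
Total allowed: 0 of 5.

0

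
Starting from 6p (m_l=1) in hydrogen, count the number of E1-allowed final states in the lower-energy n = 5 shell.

4

E1 requires Δl = ±1, so l_f ∈ {0, 2}; with 0 ≤ l_f ≤ n_f−1 = 4, the allowed l_f values are {0, 2}.
For l_f = 0: m_f ∈ {m_i−1, m_i, m_i+1} ∩ [−0, 0] = {0} → 1 state.
For l_f = 2: m_f ∈ {m_i−1, m_i, m_i+1} ∩ [−2, 2] = {0, 1, 2} → 3 states.
Total: 4.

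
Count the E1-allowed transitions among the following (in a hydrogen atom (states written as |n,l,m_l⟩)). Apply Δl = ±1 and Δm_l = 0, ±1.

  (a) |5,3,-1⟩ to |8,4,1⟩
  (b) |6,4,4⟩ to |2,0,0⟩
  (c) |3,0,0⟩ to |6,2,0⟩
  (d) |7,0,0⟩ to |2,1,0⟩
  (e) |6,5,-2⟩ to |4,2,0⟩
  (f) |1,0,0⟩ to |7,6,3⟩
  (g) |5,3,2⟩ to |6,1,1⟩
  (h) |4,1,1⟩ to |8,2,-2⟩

(a) forbidden — Δm_l = +2 (E1 requires Δm_l = 0, ±1)
(b) forbidden — Δl = -4 (E1 requires Δl = ±1); Δm_l = -4 (E1 requires Δm_l = 0, ±1)
(c) forbidden — Δl = +2 (E1 requires Δl = ±1)
(d) allowed
(e) forbidden — Δl = -3 (E1 requires Δl = ±1); Δm_l = +2 (E1 requires Δm_l = 0, ±1)
(f) forbidden — Δl = +6 (E1 requires Δl = ±1); Δm_l = +3 (E1 requires Δm_l = 0, ±1)
(g) forbidden — Δl = -2 (E1 requires Δl = ±1)
(h) forbidden — Δm_l = -3 (E1 requires Δm_l = 0, ±1)
Total allowed: 1 of 8.

1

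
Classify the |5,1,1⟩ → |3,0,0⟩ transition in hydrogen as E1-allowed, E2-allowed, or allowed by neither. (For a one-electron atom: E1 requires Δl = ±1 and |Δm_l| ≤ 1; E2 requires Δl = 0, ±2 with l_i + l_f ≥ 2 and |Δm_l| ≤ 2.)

E1

Δl = 0 − 1 = -1; l_i + l_f = 1.
Δm_l = -1.
E1 (Δl = ±1, |Δm_l| ≤ 1): satisfied.
E2 (Δl = 0,±2, l_i+l_f ≥ 2, |Δm_l| ≤ 2): not satisfied.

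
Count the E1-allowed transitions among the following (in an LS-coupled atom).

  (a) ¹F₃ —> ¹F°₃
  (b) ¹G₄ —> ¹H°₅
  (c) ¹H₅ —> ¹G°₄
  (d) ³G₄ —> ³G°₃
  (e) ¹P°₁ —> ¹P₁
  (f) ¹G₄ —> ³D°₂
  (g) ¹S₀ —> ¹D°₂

(a) allowed
(b) allowed
(c) allowed
(d) allowed
(e) allowed
(f) forbidden (ΔS, ΔL, ΔJ fail)
(g) forbidden (ΔL, ΔJ fail)
Total allowed: 5 of 7.

5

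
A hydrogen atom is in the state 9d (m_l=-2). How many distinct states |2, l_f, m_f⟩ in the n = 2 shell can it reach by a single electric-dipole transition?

1

E1 requires Δl = ±1, so l_f ∈ {1, 3}; with 0 ≤ l_f ≤ n_f−1 = 1, the allowed l_f values are {1}.
For l_f = 1: m_f ∈ {m_i−1, m_i, m_i+1} ∩ [−1, 1] = {-1} → 1 state.
Total: 1.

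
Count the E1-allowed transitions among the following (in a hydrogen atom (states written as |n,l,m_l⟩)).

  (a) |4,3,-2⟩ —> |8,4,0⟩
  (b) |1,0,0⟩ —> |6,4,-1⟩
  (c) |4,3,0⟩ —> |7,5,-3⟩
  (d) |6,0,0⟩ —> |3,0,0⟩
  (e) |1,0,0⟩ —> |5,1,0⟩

1

(a) forbidden — Δm_l = +2 (E1 requires Δm_l = 0, ±1)
(b) forbidden — Δl = +4 (E1 requires Δl = ±1)
(c) forbidden — Δl = +2 (E1 requires Δl = ±1); Δm_l = -3 (E1 requires Δm_l = 0, ±1)
(d) forbidden — Δl = +0 (E1 requires Δl = ±1)
(e) allowed
Total allowed: 1 of 5.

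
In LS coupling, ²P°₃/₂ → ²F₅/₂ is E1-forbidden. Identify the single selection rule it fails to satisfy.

the ΔL = 0, ±1 rule

Parity must change: odd → even — ✓.
ΔS = 0: S: 1/2 → 1/2 — ✓.
ΔL = 0, ±1 (not L=0↔0): L: 1 → 3, ΔL = +2 — ✗.
ΔJ = 0, ±1 (not J=0↔0): J: 3/2 → 5/2, ΔJ = +1 — ✓.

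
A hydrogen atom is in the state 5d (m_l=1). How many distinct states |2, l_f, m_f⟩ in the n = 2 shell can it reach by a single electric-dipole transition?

E1 requires Δl = ±1, so l_f ∈ {1, 3}; with 0 ≤ l_f ≤ n_f−1 = 1, the allowed l_f values are {1}.
For l_f = 1: m_f ∈ {m_i−1, m_i, m_i+1} ∩ [−1, 1] = {0, 1} → 2 states.
Total: 2.

2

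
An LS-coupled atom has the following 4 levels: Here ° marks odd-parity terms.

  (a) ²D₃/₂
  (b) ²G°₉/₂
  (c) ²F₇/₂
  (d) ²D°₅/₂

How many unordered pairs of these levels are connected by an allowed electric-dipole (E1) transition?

3

(a)–(b): forbidden (ΔL, ΔJ).
(a)–(c): forbidden (parity, ΔJ).
(a)–(d): allowed.
(b)–(c): allowed.
(b)–(d): forbidden (parity, ΔL, ΔJ).
(c)–(d): allowed.
Allowed pairs: 3 of 6.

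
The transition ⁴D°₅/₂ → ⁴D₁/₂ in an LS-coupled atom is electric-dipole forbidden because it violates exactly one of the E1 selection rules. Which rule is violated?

ΔS = 0: S: 3/2 → 3/2 — passes.
ΔL = 0, ±1 (not L=0↔0): L: 2 → 2, ΔL = +0 — passes.
Parity must change: odd → even — passes.
ΔJ = 0, ±1 (not J=0↔0): J: 5/2 → 1/2, ΔJ = -2 — fails.

the ΔJ = 0, ±1 rule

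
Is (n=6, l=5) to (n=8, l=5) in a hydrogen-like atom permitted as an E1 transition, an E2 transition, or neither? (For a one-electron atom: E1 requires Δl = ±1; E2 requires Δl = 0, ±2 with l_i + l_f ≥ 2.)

Δl = 5 − 5 = +0; l_i + l_f = 10.
E1 (Δl = ±1): not satisfied.
E2 (Δl = 0,±2, l_i+l_f ≥ 2): satisfied.

E2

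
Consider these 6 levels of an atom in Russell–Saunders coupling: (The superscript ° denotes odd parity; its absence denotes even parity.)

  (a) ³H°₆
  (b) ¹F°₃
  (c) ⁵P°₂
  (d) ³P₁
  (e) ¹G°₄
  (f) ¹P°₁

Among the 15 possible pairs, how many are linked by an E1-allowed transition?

0

(a)–(b): forbidden (parity, ΔS, ΔL, ΔJ).
(a)–(c): forbidden (parity, ΔS, ΔL, ΔJ).
(a)–(d): forbidden (ΔL, ΔJ).
(a)–(e): forbidden (parity, ΔS, ΔJ).
(a)–(f): forbidden (parity, ΔS, ΔL, ΔJ).
(b)–(c): forbidden (parity, ΔS, ΔL).
(b)–(d): forbidden (ΔS, ΔL, ΔJ).
(b)–(e): forbidden (parity).
(b)–(f): forbidden (parity, ΔL, ΔJ).
(c)–(d): forbidden (ΔS).
(c)–(e): forbidden (parity, ΔS, ΔL, ΔJ).
(c)–(f): forbidden (parity, ΔS).
(d)–(e): forbidden (ΔS, ΔL, ΔJ).
(d)–(f): forbidden (ΔS).
(e)–(f): forbidden (parity, ΔL, ΔJ).
Allowed pairs: 0 of 15.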